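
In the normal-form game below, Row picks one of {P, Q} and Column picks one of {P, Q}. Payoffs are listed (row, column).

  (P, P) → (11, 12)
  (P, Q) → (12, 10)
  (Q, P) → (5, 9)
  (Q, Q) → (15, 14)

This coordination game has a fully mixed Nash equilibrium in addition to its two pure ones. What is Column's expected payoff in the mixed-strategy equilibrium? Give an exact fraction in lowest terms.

Row mixes with probability p on P, chosen so Column is indifferent: 12p + 9(1−p) = 10p + 14(1−p) gives p = 5/7.
Column's expected payoff is 12·5/7 + 9·2/7 = 78/7.

78/7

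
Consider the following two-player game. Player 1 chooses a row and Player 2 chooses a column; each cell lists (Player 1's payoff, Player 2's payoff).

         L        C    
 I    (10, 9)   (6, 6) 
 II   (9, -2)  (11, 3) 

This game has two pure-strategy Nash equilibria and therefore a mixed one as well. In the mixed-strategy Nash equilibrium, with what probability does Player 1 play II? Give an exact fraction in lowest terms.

3/8

Player 1's mix p on I must make Player 2 indifferent between L and C.
Player 2's payoff from L: 9p + (-2)(1−p). From C: 6p + 3(1−p).
Set equal: 3p = 5(1−p) → p = 5/8.
Probability on II is 1 − 5/8 = 3/8.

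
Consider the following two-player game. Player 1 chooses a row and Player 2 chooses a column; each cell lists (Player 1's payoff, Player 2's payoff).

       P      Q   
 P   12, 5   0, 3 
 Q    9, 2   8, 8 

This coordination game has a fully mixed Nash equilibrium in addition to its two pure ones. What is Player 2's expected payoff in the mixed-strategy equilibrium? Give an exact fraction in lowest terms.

Player 1 mixes with probability p on P, chosen so Player 2 is indifferent: 5p + 2(1−p) = 3p + 8(1−p) gives p = 3/4.
Player 2's expected payoff is 5·3/4 + 2·1/4 = 17/4.

17/4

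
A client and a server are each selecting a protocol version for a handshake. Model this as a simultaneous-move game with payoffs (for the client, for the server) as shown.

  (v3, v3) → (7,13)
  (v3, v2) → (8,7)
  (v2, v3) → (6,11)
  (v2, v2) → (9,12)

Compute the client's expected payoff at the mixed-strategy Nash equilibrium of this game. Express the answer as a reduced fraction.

The server mixes with probability q on v3, chosen so the client is indifferent: 7q + 8(1−q) = 6q + 9(1−q) gives q = 1/2.
The client's expected payoff (from either row, since indifferent) is 7·1/2 + 8·1/2 = 15/2.

15/2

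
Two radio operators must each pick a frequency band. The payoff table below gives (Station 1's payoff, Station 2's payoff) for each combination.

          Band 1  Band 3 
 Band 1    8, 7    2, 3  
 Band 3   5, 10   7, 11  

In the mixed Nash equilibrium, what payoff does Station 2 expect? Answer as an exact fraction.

47/5

Station 1 mixes with probability p on Band 1, chosen so Station 2 is indifferent: 7p + 10(1−p) = 3p + 11(1−p) gives p = 1/5.
Station 2's expected payoff is 7·1/5 + 10·4/5 = 47/5.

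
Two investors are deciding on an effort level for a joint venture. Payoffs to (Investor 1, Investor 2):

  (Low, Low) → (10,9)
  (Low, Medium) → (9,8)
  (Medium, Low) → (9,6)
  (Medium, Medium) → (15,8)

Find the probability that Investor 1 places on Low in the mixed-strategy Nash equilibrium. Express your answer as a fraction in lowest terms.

2/3

Investor 1's mix p on Low must make Investor 2 indifferent between Low and Medium.
Investor 2's payoff from Low: 9p + 6(1−p). From Medium: 8p + 8(1−p).
Set equal: 1p = 2(1−p) → p = 2/3.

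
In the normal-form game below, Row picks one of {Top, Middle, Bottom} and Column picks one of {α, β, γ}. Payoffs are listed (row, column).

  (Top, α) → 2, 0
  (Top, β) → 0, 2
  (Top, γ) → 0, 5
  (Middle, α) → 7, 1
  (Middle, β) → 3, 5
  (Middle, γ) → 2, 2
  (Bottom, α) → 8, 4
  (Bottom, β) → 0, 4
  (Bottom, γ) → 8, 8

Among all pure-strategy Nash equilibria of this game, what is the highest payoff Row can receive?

(Middle, β) is a pure NE (Row: 3 ≥ 0; Column: 5 ≥ 2). Row gets 3.
(Bottom, γ) is a pure NE (Row: 8 ≥ 2; Column: 8 ≥ 4). Row gets 8.
Every other cell has a profitable deviation for at least one player. Highest of {3, 8} is 8.

8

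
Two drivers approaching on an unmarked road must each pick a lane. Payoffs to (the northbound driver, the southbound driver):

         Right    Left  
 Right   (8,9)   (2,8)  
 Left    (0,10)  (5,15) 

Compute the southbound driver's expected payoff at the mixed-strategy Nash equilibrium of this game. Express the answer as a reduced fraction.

55/6

The northbound driver mixes with probability p on Right, chosen so the southbound driver is indifferent: 9p + 10(1−p) = 8p + 15(1−p) gives p = 5/6.
The southbound driver's expected payoff is 9·5/6 + 10·1/6 = 55/6.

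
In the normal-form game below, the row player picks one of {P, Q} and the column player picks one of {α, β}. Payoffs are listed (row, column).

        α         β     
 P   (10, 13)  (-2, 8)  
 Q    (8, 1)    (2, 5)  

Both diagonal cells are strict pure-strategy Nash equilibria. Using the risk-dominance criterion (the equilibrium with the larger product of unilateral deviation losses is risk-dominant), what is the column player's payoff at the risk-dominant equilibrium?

At (P, α): the row player loses 10 − 8 = 2 by deviating; the column player loses 13 − 8 = 5. Product = 2·5 = 10.
At (Q, β): the row player loses 2 − (-2) = 4 by deviating; the column player loses 5 − 1 = 4. Product = 4·4 = 16.
16 > 10, so (Q, β) is risk-dominant. The column player's payoff there is 5.

5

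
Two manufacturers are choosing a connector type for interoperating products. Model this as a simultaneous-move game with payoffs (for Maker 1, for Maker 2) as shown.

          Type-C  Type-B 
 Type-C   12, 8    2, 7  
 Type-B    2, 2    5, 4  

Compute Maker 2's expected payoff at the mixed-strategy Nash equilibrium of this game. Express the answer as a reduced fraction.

6

Maker 1 mixes with probability p on Type-C, chosen so Maker 2 is indifferent: 8p + 2(1−p) = 7p + 4(1−p) gives p = 2/3.
Maker 2's expected payoff is 8·2/3 + 2·1/3 = 6.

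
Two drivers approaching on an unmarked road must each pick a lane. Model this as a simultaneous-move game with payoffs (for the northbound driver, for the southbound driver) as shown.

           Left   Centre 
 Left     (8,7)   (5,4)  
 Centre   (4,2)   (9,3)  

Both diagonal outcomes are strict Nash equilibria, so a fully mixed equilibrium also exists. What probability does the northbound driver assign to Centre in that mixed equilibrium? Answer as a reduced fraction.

The northbound driver's mix p on Left must make the southbound driver indifferent between Left and Centre.
The southbound driver's payoff from Left: 7p + 2(1−p). From Centre: 4p + 3(1−p).
Set equal: 3p = 1(1−p) → p = 1/4.
Probability on Centre is 1 − 1/4 = 3/4.

3/4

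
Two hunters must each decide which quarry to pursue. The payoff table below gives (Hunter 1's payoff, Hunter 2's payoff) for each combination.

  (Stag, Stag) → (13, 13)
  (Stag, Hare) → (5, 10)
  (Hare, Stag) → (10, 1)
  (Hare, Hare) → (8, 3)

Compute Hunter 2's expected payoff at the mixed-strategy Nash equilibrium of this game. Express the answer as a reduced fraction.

Hunter 1 mixes with probability p on Stag, chosen so Hunter 2 is indifferent: 13p + 1(1−p) = 10p + 3(1−p) gives p = 2/5.
Hunter 2's expected payoff is 13·2/5 + 1·3/5 = 29/5.

29/5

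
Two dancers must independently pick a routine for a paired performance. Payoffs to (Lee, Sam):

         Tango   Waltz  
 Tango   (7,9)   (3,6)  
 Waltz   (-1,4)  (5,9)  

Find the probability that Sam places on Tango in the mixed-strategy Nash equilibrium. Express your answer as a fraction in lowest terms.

1/5

Sam's mix q on Tango must make Lee indifferent between Tango and Waltz.
Lee's payoff from Tango: 7q + 3(1−q). From Waltz: (-1)q + 5(1−q).
Set equal: 8q = 2(1−q) → q = 2/10 = 1/5.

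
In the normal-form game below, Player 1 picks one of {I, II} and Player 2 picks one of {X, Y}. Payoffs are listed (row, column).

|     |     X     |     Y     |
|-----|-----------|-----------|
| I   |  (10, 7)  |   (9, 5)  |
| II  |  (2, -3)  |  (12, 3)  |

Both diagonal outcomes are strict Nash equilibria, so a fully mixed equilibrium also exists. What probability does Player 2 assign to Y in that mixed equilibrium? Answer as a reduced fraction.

Player 2's mix q on X must make Player 1 indifferent between I and II.
Player 1's payoff from I: 10q + 9(1−q). From II: 2q + 12(1−q).
Set equal: 8q = 3(1−q) → q = 3/11.
Probability on Y is 1 − 3/11 = 8/11.

8/11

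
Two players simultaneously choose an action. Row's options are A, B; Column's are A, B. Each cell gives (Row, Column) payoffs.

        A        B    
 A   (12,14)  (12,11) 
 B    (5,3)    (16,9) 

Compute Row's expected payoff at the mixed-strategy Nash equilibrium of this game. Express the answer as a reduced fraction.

Column mixes with probability q on A, chosen so Row is indifferent: 12q + 12(1−q) = 5q + 16(1−q) gives q = 4/11.
Row's expected payoff (from either row, since indifferent) is 12·4/11 + 12·7/11 = 12.

12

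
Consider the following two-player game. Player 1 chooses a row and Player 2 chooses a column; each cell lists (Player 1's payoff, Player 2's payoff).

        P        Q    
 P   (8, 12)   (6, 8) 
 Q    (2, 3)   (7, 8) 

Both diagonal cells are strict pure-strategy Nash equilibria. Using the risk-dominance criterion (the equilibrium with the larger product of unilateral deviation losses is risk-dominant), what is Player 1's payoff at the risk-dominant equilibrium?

At both P: Player 1 loses 8 − 2 = 6 by deviating; Player 2 loses 12 − 8 = 4. Product = 6·4 = 24.
At both Q: Player 1 loses 7 − 6 = 1 by deviating; Player 2 loses 8 − 3 = 5. Product = 1·5 = 5.
24 > 5, so both P is risk-dominant. Player 1's payoff there is 8.

8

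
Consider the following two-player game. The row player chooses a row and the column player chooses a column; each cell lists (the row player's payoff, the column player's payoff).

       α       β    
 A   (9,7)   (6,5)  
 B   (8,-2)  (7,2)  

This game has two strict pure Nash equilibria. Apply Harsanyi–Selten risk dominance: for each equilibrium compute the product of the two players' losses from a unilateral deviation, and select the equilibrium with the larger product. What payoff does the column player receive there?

2

At (A, α): the row player loses 9 − 8 = 1 by deviating; the column player loses 7 − 5 = 2. Product = 1·2 = 2.
At (B, β): the row player loses 7 − 6 = 1 by deviating; the column player loses 2 − (-2) = 4. Product = 1·4 = 4.
4 > 2, so (B, β) is risk-dominant. The column player's payoff there is 2.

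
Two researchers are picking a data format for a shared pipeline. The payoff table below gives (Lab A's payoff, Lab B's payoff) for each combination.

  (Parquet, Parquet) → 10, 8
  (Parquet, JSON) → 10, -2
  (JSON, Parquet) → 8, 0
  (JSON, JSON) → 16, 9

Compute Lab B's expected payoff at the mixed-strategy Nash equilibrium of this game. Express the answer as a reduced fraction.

72/19

Lab A mixes with probability p on Parquet, chosen so Lab B is indifferent: 8p + 0(1−p) = (-2)p + 9(1−p) gives p = 9/19.
Lab B's expected payoff is 8·9/19 + 0·10/19 = 72/19.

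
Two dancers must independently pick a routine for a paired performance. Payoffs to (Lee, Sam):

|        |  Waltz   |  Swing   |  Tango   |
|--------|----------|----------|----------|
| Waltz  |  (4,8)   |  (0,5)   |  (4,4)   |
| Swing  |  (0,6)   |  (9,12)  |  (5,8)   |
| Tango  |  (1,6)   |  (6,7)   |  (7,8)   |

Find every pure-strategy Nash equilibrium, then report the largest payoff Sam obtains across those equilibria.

Both Waltz is a pure NE (Lee: 4 ≥ 1; Sam: 8 ≥ 5). Sam gets 8.
Both Swing is a pure NE (Lee: 9 ≥ 6; Sam: 12 ≥ 8). Sam gets 12.
Both Tango is a pure NE (Lee: 7 ≥ 5; Sam: 8 ≥ 7). Sam gets 8.
Every other cell has a profitable deviation for at least one player. Highest of {8, 12, 8} is 12.

12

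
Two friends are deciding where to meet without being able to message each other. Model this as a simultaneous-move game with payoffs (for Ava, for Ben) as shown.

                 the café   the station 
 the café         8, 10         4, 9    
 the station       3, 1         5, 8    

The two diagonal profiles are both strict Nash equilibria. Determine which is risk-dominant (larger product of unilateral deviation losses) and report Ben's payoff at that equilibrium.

At both the café: Ava loses 8 − 3 = 5 by deviating; Ben loses 10 − 9 = 1. Product = 5·1 = 5.
At both the station: Ava loses 5 − 4 = 1 by deviating; Ben loses 8 − 1 = 7. Product = 1·7 = 7.
7 > 5, so both the station is risk-dominant. Ben's payoff there is 8.

8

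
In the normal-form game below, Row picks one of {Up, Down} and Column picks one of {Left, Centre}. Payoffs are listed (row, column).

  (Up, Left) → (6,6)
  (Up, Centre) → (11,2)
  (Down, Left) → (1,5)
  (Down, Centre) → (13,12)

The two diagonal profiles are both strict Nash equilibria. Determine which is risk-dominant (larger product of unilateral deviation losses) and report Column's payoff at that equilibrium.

At (Up, Left): Row loses 6 − 1 = 5 by deviating; Column loses 6 − 2 = 4. Product = 5·4 = 20.
At (Down, Centre): Row loses 13 − 11 = 2 by deviating; Column loses 12 − 5 = 7. Product = 2·7 = 14.
20 > 14, so (Up, Left) is risk-dominant. Column's payoff there is 6.

6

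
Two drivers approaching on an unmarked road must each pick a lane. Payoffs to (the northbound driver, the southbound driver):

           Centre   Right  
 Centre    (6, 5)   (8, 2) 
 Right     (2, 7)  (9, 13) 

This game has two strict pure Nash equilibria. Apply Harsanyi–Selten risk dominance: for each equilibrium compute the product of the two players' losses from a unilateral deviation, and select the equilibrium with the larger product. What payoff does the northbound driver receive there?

At both Centre: the northbound driver loses 6 − 2 = 4 by deviating; the southbound driver loses 5 − 2 = 3. Product = 4·3 = 12.
At both Right: the northbound driver loses 9 − 8 = 1 by deviating; the southbound driver loses 13 − 7 = 6. Product = 1·6 = 6.
12 > 6, so both Centre is risk-dominant. The northbound driver's payoff there is 6.

6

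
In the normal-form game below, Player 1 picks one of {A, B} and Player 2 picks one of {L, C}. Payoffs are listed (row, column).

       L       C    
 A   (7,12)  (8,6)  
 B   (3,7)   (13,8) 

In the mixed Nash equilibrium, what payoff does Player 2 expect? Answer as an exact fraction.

54/7

Player 1 mixes with probability p on A, chosen so Player 2 is indifferent: 12p + 7(1−p) = 6p + 8(1−p) gives p = 1/7.
Player 2's expected payoff is 12·1/7 + 7·6/7 = 54/7.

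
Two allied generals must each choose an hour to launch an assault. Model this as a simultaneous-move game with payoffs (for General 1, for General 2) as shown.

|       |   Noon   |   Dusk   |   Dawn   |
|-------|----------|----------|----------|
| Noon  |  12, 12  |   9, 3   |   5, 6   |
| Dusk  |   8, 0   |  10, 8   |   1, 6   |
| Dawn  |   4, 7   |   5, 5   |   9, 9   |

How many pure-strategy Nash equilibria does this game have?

Both Noon: General 1 gets 12 (best alternative 8); General 2 gets 12 (best alternative 6). Neither deviates — NE.
Both Dusk: General 1 gets 10 (best alternative 9); General 2 gets 8 (best alternative 6). Neither deviates — NE.
Both Dawn: General 1 gets 9 (best alternative 5); General 2 gets 9 (best alternative 7). Neither deviates — NE.
(Noon, Dawn) is not a NE: General 1 would switch to Dawn (9 > 5).
No other cell survives both best-response checks, so there are 3 pure NE.

3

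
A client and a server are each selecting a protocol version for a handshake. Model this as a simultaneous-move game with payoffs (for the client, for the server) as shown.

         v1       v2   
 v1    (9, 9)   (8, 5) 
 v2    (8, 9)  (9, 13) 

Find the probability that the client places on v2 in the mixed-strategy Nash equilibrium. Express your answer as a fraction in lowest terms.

The client's mix p on v1 must make the server indifferent between v1 and v2.
The server's payoff from v1: 9p + 9(1−p). From v2: 5p + 13(1−p).
Set equal: 4p = 4(1−p) → p = 4/8 = 1/2.
Probability on v2 is 1 − 1/2 = 1/2.

1/2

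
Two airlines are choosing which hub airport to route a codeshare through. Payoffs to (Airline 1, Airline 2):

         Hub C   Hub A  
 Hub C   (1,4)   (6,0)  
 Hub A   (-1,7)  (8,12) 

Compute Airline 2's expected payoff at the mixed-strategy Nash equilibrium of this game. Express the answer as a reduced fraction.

Airline 1 mixes with probability p on Hub C, chosen so Airline 2 is indifferent: 4p + 7(1−p) = 0p + 12(1−p) gives p = 5/9.
Airline 2's expected payoff is 4·5/9 + 7·4/9 = 16/3.

16/3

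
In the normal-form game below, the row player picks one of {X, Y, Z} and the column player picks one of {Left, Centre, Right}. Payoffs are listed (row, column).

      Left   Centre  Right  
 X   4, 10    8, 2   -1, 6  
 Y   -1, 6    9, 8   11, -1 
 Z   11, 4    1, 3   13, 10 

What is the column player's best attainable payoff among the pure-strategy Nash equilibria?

10

(Y, Centre) is a pure NE (the row player: 9 ≥ 8; the column player: 8 ≥ 6). The column player gets 8.
(Z, Right) is a pure NE (the row player: 13 ≥ 11; the column player: 10 ≥ 4). The column player gets 10.
Every other cell has a profitable deviation for at least one player. Highest of {8, 10} is 10.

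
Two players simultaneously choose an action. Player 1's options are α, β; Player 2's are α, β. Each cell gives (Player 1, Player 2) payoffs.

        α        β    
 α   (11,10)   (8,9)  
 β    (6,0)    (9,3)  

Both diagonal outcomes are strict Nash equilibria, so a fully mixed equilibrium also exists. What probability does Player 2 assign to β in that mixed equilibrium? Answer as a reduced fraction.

5/6

Player 2's mix q on α must make Player 1 indifferent between α and β.
Player 1's payoff from α: 11q + 8(1−q). From β: 6q + 9(1−q).
Set equal: 5q = 1(1−q) → q = 1/6.
Probability on β is 1 − 1/6 = 5/6.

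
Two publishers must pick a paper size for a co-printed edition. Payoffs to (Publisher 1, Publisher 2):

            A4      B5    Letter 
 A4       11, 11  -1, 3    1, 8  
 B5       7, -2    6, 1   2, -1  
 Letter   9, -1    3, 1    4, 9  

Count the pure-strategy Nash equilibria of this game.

Both A4: Publisher 1 gets 11 (best alternative 9); Publisher 2 gets 11 (best alternative 8). Neither deviates — NE.
Both B5: Publisher 1 gets 6 (best alternative 3); Publisher 2 gets 1 (best alternative -1). Neither deviates — NE.
Both Letter: Publisher 1 gets 4 (best alternative 2); Publisher 2 gets 9 (best alternative 1). Neither deviates — NE.
(Letter, A4) is not a NE: Publisher 1 would switch to A4 (11 > 9).
No other cell survives both best-response checks, so there are 3 pure NE.

3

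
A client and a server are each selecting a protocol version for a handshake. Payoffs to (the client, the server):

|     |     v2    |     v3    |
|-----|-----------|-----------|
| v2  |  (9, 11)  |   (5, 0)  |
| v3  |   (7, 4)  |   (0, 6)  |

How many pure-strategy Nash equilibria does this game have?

Both v2: the client gets 9 (best alternative 7); the server gets 11 (best alternative 0). Neither deviates — NE.
Both v3 is not a NE: the client would switch to v2 (5 > 0).
No other cell survives both best-response checks, so there is 1 pure NE.

1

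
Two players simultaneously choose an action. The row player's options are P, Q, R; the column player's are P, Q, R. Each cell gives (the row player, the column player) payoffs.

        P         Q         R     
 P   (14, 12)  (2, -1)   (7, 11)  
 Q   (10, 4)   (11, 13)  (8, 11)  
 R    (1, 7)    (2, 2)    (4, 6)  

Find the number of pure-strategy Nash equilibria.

2

Both P: the row player gets 14 (best alternative 10); the column player gets 12 (best alternative 11). Neither deviates — NE.
Both Q: the row player gets 11 (best alternative 2); the column player gets 13 (best alternative 11). Neither deviates — NE.
Both R is not a NE: the row player would switch to Q (8 > 4).
No other cell survives both best-response checks, so there are 2 pure NE.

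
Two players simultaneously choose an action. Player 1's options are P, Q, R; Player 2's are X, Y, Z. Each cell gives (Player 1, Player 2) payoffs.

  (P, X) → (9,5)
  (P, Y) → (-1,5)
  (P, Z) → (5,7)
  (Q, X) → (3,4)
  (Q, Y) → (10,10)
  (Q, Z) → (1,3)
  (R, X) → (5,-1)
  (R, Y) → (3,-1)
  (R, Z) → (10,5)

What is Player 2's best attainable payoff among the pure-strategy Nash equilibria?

(Q, Y) is a pure NE (Player 1: 10 ≥ 3; Player 2: 10 ≥ 4). Player 2 gets 10.
(R, Z) is a pure NE (Player 1: 10 ≥ 5; Player 2: 5 ≥ -1). Player 2 gets 5.
Every other cell has a profitable deviation for at least one player. Highest of {10, 5} is 10.

10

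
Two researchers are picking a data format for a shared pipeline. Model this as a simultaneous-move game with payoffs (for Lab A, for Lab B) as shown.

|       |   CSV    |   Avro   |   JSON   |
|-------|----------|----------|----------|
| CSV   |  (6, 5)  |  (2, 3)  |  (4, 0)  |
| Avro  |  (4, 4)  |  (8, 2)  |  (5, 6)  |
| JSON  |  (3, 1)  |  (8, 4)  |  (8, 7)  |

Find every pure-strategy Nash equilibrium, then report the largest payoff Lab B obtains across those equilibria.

7

Both CSV is a pure NE (Lab A: 6 ≥ 4; Lab B: 5 ≥ 3). Lab B gets 5.
Both JSON is a pure NE (Lab A: 8 ≥ 5; Lab B: 7 ≥ 4). Lab B gets 7.
Every other cell has a profitable deviation for at least one player. Highest of {5, 7} is 7.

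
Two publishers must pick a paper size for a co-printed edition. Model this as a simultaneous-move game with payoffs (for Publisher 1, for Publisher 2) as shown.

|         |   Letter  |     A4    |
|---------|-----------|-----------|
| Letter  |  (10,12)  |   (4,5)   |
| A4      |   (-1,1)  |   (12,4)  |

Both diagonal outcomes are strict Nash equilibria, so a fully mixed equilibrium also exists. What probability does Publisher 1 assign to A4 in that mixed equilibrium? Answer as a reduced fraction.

7/10

Publisher 1's mix p on Letter must make Publisher 2 indifferent between Letter and A4.
Publisher 2's payoff from Letter: 12p + 1(1−p). From A4: 5p + 4(1−p).
Set equal: 7p = 3(1−p) → p = 3/10.
Probability on A4 is 1 − 3/10 = 7/10.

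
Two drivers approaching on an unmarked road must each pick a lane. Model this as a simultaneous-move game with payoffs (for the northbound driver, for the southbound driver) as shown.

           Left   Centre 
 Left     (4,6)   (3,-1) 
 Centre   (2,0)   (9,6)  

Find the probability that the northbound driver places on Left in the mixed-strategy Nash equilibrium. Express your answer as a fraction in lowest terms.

The northbound driver's mix p on Left must make the southbound driver indifferent between Left and Centre.
The southbound driver's payoff from Left: 6p + 0(1−p). From Centre: (-1)p + 6(1−p).
Set equal: 7p = 6(1−p) → p = 6/13.

6/13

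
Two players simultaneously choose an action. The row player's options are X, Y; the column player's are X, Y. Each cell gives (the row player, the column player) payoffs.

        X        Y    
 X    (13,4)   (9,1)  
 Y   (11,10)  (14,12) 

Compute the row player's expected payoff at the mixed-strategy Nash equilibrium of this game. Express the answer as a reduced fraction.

The column player mixes with probability q on X, chosen so the row player is indifferent: 13q + 9(1−q) = 11q + 14(1−q) gives q = 5/7.
The row player's expected payoff (from either row, since indifferent) is 13·5/7 + 9·2/7 = 83/7.

83/7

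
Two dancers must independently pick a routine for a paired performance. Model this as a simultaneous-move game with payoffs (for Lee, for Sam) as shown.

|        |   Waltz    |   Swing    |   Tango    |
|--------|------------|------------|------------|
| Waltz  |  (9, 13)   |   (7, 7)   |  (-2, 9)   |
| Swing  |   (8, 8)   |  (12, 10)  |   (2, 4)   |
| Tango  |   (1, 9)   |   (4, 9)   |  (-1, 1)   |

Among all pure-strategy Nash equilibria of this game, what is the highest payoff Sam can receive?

Both Waltz is a pure NE (Lee: 9 ≥ 8; Sam: 13 ≥ 9). Sam gets 13.
Both Swing is a pure NE (Lee: 12 ≥ 7; Sam: 10 ≥ 8). Sam gets 10.
Every other cell has a profitable deviation for at least one player. Highest of {13, 10} is 13.

13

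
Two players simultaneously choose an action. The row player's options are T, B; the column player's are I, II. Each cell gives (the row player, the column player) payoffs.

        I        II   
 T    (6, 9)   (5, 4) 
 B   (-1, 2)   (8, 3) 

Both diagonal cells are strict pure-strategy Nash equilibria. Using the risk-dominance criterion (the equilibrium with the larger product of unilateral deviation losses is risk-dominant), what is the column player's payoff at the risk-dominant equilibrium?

9

At (T, I): the row player loses 6 − (-1) = 7 by deviating; the column player loses 9 − 4 = 5. Product = 7·5 = 35.
At (B, II): the row player loses 8 − 5 = 3 by deviating; the column player loses 3 − 2 = 1. Product = 3·1 = 3.
35 > 3, so (T, I) is risk-dominant. The column player's payoff there is 9.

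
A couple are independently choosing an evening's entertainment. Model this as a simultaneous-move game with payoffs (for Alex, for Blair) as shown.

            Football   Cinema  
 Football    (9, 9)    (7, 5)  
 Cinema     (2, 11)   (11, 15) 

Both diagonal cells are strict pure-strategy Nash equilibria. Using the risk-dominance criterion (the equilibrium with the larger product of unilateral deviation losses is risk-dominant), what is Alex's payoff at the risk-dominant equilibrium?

9

At both Football: Alex loses 9 − 2 = 7 by deviating; Blair loses 9 − 5 = 4. Product = 7·4 = 28.
At both Cinema: Alex loses 11 − 7 = 4 by deviating; Blair loses 15 − 11 = 4. Product = 4·4 = 16.
28 > 16, so both Football is risk-dominant. Alex's payoff there is 9.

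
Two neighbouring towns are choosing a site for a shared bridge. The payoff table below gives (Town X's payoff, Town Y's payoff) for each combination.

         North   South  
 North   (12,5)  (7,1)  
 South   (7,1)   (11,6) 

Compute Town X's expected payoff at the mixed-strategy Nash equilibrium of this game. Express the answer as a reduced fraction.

83/9

Town Y mixes with probability q on North, chosen so Town X is indifferent: 12q + 7(1−q) = 7q + 11(1−q) gives q = 4/9.
Town X's expected payoff (from either row, since indifferent) is 12·4/9 + 7·5/9 = 83/9.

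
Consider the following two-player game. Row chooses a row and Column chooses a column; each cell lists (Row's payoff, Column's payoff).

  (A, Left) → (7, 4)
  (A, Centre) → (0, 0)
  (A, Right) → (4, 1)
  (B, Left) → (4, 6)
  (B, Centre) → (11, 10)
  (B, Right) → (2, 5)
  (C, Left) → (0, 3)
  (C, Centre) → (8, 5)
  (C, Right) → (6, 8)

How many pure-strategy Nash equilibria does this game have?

3

(A, Left): Row gets 7 (best alternative 4); Column gets 4 (best alternative 1). Neither deviates — NE.
(B, Centre): Row gets 11 (best alternative 8); Column gets 10 (best alternative 6). Neither deviates — NE.
(C, Right): Row gets 6 (best alternative 4); Column gets 8 (best alternative 5). Neither deviates — NE.
(B, Left) is not a NE: Row would switch to A (7 > 4).
No other cell survives both best-response checks, so there are 3 pure NE.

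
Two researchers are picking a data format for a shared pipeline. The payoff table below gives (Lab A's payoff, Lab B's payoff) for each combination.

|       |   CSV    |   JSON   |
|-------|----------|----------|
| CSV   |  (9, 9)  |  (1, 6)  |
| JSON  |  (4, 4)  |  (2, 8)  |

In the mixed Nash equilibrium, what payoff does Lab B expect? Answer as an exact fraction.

48/7

Lab A mixes with probability p on CSV, chosen so Lab B is indifferent: 9p + 4(1−p) = 6p + 8(1−p) gives p = 4/7.
Lab B's expected payoff is 9·4/7 + 4·3/7 = 48/7.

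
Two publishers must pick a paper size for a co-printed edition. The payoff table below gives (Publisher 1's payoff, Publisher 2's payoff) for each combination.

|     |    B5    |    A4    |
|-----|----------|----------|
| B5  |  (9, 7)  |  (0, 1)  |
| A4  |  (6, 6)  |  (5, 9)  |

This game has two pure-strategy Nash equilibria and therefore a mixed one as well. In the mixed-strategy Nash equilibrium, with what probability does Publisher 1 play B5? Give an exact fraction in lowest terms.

Publisher 1's mix p on B5 must make Publisher 2 indifferent between B5 and A4.
Publisher 2's payoff from B5: 7p + 6(1−p). From A4: 1p + 9(1−p).
Set equal: 6p = 3(1−p) → p = 3/9 = 1/3.

1/3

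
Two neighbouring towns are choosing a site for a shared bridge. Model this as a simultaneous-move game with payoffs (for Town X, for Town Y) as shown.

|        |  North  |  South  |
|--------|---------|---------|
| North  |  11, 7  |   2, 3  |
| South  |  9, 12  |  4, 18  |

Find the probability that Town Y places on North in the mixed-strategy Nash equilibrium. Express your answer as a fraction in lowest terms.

1/2

Town Y's mix q on North must make Town X indifferent between North and South.
Town X's payoff from North: 11q + 2(1−q). From South: 9q + 4(1−q).
Set equal: 2q = 2(1−q) → q = 2/4 = 1/2.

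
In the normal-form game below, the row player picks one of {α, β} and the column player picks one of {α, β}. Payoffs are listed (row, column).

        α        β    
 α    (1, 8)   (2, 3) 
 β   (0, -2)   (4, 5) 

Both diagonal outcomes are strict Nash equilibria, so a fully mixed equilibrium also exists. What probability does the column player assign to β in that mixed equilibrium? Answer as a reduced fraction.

The column player's mix q on α must make the row player indifferent between α and β.
The row player's payoff from α: 1q + 2(1−q). From β: 0q + 4(1−q).
Set equal: 1q = 2(1−q) → q = 2/3.
Probability on β is 1 − 2/3 = 1/3.

1/3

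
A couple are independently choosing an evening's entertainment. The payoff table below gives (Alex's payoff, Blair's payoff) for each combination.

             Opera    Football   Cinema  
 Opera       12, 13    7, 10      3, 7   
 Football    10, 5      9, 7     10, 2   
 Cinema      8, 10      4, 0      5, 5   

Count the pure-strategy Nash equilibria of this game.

Both Opera: Alex gets 12 (best alternative 10); Blair gets 13 (best alternative 10). Neither deviates — NE.
Both Football: Alex gets 9 (best alternative 7); Blair gets 7 (best alternative 5). Neither deviates — NE.
Both Cinema is not a NE: Alex would switch to Football (10 > 5).
No other cell survives both best-response checks, so there are 2 pure NE.

2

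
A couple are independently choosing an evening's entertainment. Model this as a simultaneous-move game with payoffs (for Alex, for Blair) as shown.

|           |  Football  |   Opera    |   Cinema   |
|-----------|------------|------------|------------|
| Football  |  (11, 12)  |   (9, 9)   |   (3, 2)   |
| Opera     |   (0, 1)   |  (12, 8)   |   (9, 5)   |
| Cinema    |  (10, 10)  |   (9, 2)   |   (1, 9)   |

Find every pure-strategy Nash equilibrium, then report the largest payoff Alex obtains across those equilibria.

12

Both Football is a pure NE (Alex: 11 ≥ 10; Blair: 12 ≥ 9). Alex gets 11.
Both Opera is a pure NE (Alex: 12 ≥ 9; Blair: 8 ≥ 5). Alex gets 12.
Every other cell has a profitable deviation for at least one player. Highest of {11, 12} is 12.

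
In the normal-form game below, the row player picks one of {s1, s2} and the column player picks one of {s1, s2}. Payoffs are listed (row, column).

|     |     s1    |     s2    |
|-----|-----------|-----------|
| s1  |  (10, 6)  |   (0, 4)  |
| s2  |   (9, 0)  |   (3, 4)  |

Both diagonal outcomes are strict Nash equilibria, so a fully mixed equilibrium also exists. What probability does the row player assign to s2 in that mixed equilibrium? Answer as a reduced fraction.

The row player's mix p on s1 must make the column player indifferent between s1 and s2.
The column player's payoff from s1: 6p + 0(1−p). From s2: 4p + 4(1−p).
Set equal: 2p = 4(1−p) → p = 4/6 = 2/3.
Probability on s2 is 1 − 2/3 = 1/3.

1/3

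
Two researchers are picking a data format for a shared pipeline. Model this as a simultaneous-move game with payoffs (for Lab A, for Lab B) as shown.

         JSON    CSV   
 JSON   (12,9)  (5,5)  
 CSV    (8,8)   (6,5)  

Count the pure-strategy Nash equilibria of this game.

Both JSON: Lab A gets 12 (best alternative 8); Lab B gets 9 (best alternative 5). Neither deviates — NE.
Both CSV is not a NE: Lab B would switch to JSON (8 > 5).
No other cell survives both best-response checks, so there is 1 pure NE.

1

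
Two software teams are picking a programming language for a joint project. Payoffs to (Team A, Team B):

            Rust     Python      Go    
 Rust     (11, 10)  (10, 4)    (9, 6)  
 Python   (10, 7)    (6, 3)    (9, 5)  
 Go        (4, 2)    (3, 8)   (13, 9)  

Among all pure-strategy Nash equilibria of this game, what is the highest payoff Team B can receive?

10

Both Rust is a pure NE (Team A: 11 ≥ 10; Team B: 10 ≥ 6). Team B gets 10.
Both Go is a pure NE (Team A: 13 ≥ 9; Team B: 9 ≥ 8). Team B gets 9.
Every other cell has a profitable deviation for at least one player. Highest of {10, 9} is 10.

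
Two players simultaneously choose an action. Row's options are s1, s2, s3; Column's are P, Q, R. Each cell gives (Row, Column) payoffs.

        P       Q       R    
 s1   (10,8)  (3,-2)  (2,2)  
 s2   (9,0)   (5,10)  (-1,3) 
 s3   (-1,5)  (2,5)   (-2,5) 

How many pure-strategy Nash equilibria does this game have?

2

(s1, P): Row gets 10 (best alternative 9); Column gets 8 (best alternative 2). Neither deviates — NE.
(s2, Q): Row gets 5 (best alternative 3); Column gets 10 (best alternative 3). Neither deviates — NE.
(s3, R) is not a NE: Row would switch to s1 (2 > -2).
No other cell survives both best-response checks, so there are 2 pure NE.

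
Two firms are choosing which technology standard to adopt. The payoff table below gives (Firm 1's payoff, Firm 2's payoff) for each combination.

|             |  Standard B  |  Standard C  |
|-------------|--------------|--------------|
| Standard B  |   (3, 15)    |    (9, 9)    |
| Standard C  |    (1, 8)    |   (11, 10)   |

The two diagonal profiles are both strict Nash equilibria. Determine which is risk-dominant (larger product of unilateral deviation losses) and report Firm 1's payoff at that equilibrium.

3

At both Standard B: Firm 1 loses 3 − 1 = 2 by deviating; Firm 2 loses 15 − 9 = 6. Product = 2·6 = 12.
At both Standard C: Firm 1 loses 11 − 9 = 2 by deviating; Firm 2 loses 10 − 8 = 2. Product = 2·2 = 4.
12 > 4, so both Standard B is risk-dominant. Firm 1's payoff there is 3.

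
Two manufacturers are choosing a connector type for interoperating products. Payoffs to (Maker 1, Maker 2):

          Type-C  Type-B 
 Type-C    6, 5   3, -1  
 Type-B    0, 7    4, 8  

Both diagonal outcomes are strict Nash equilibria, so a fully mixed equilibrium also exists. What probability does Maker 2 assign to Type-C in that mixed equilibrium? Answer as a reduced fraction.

Maker 2's mix q on Type-C must make Maker 1 indifferent between Type-C and Type-B.
Maker 1's payoff from Type-C: 6q + 3(1−q). From Type-B: 0q + 4(1−q).
Set equal: 6q = 1(1−q) → q = 1/7.

1/7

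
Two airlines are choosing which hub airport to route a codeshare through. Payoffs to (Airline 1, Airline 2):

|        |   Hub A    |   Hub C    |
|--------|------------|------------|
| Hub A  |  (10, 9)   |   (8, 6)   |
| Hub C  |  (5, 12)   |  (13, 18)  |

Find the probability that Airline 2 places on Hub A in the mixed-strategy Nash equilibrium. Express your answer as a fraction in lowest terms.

1/2

Airline 2's mix q on Hub A must make Airline 1 indifferent between Hub A and Hub C.
Airline 1's payoff from Hub A: 10q + 8(1−q). From Hub C: 5q + 13(1−q).
Set equal: 5q = 5(1−q) → q = 5/10 = 1/2.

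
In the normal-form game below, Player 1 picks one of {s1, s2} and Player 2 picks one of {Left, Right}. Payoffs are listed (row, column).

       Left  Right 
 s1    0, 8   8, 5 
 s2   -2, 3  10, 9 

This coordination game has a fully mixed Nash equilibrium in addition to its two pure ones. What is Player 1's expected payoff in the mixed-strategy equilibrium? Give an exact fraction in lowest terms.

Player 2 mixes with probability q on Left, chosen so Player 1 is indifferent: 0q + 8(1−q) = (-2)q + 10(1−q) gives q = 1/2.
Player 1's expected payoff (from either row, since indifferent) is 0·1/2 + 8·1/2 = 4.

4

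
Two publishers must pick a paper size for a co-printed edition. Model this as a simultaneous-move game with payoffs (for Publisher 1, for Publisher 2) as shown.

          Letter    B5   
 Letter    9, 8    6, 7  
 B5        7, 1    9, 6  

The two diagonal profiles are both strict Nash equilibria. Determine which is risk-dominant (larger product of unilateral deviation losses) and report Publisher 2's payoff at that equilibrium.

6

At both Letter: Publisher 1 loses 9 − 7 = 2 by deviating; Publisher 2 loses 8 − 7 = 1. Product = 2·1 = 2.
At both B5: Publisher 1 loses 9 − 6 = 3 by deviating; Publisher 2 loses 6 − 1 = 5. Product = 3·5 = 15.
15 > 2, so both B5 is risk-dominant. Publisher 2's payoff there is 6.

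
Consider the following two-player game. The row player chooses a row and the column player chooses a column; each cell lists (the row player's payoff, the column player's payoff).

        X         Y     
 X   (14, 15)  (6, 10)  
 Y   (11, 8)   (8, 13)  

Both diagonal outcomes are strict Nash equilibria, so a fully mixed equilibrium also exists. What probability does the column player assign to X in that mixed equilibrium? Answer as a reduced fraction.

The column player's mix q on X must make the row player indifferent between X and Y.
The row player's payoff from X: 14q + 6(1−q). From Y: 11q + 8(1−q).
Set equal: 3q = 2(1−q) → q = 2/5.

2/5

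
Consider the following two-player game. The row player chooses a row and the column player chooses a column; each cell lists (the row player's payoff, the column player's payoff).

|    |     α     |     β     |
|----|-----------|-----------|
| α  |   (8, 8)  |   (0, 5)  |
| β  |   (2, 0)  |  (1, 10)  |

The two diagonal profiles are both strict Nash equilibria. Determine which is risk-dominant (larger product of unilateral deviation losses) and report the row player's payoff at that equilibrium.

8

At both α: the row player loses 8 − 2 = 6 by deviating; the column player loses 8 − 5 = 3. Product = 6·3 = 18.
At both β: the row player loses 1 − 0 = 1 by deviating; the column player loses 10 − 0 = 10. Product = 1·10 = 10.
18 > 10, so both α is risk-dominant. The row player's payoff there is 8.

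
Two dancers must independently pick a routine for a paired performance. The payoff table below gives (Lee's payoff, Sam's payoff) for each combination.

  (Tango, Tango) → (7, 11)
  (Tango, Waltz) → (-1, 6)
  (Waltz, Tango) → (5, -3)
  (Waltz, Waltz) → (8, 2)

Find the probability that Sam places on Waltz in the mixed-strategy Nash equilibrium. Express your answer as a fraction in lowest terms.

2/11

Sam's mix q on Tango must make Lee indifferent between Tango and Waltz.
Lee's payoff from Tango: 7q + (-1)(1−q). From Waltz: 5q + 8(1−q).
Set equal: 2q = 9(1−q) → q = 9/11.
Probability on Waltz is 1 − 9/11 = 2/11.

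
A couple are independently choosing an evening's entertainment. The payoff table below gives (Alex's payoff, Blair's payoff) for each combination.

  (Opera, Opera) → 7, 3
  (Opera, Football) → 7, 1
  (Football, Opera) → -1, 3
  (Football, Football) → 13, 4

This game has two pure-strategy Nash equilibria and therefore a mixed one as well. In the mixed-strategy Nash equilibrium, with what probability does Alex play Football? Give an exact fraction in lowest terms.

Alex's mix p on Opera must make Blair indifferent between Opera and Football.
Blair's payoff from Opera: 3p + 3(1−p). From Football: 1p + 4(1−p).
Set equal: 2p = 1(1−p) → p = 1/3.
Probability on Football is 1 − 1/3 = 2/3.

2/3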